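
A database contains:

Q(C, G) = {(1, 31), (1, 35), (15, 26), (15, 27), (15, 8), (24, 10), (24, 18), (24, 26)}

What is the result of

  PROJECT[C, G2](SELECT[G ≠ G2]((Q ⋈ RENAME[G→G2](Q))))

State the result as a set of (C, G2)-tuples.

{(1, 31), (1, 35), (15, 26), (15, 27), (15, 8), (24, 10), (24, 18), (24, 26)}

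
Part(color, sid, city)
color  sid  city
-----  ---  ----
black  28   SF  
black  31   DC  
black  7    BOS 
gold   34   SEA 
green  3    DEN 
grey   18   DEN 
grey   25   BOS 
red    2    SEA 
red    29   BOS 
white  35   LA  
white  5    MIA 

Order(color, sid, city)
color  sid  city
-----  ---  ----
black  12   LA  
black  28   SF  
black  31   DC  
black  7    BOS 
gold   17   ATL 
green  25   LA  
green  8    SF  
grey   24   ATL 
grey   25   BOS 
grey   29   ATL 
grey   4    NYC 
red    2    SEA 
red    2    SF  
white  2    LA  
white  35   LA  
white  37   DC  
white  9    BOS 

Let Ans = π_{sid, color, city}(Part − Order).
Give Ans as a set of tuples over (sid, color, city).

{(18, grey, DEN), (29, red, BOS), (3, green, DEN), (34, gold, SEA), (5, white, MIA)}

Taking the difference: {(gold, 34, SEA), (green, 3, DEN), (grey, 18, DEN), (red, 29, BOS), (white, 5, MIA)}
π_{sid, color, city} gives {(18, grey, DEN), (29, red, BOS), (3, green, DEN), (34, gold, SEA), (5, white, MIA)}.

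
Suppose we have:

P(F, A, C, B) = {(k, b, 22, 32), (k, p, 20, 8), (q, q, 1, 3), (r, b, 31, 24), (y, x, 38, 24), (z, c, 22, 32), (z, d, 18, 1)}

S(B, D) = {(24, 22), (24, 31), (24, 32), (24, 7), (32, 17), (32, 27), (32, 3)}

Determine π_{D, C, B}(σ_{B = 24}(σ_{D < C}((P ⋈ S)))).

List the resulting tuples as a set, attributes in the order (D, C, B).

{(22, 31, 24), (22, 38, 24), (31, 38, 24), (32, 38, 24), (7, 31, 24), (7, 38, 24)}

Natural join on B: {(k, b, 22, 32, 17), (k, b, 22, 32, 27), (k, b, 22, 32, 3), (r, b, 31, 24, 22), (r, b, 31, 24, 31), (r, b, 31, 24, 32), (r, b, 31, 24, 7), (y, x, 38, 24, 22), (y, x, 38, 24, 31), (y, x, 38, 24, 32), (y, x, 38, 24, 7), (z, c, 22, 32, 17), (z, c, 22, 32, 27), (z, c, 22, 32, 3)}
Selection D < C: {(k, b, 22, 32, 17), (k, b, 22, 32, 3), (r, b, 31, 24, 22), (r, b, 31, 24, 7), (y, x, 38, 24, 22), (y, x, 38, 24, 31), (y, x, 38, 24, 32), (y, x, 38, 24, 7), (z, c, 22, 32, 17), (z, c, 22, 32, 3)}
Selection B = 24: {(r, b, 31, 24, 22), (r, b, 31, 24, 7), (y, x, 38, 24, 22), (y, x, 38, 24, 31), (y, x, 38, 24, 32), (y, x, 38, 24, 7)}
Projecting to D, C, B: {(22, 31, 24), (22, 38, 24), (31, 38, 24), (32, 38, 24), (7, 31, 24), (7, 38, 24)}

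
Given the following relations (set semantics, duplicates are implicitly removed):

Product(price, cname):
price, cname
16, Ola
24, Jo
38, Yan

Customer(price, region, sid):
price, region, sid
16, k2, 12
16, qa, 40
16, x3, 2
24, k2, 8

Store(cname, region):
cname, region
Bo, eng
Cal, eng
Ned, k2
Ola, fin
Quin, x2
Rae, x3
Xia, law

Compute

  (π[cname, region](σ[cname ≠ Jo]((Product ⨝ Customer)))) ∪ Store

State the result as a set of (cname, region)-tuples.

{(Bo, eng), (Cal, eng), (Ned, k2), (Ola, fin), (Ola, k2), (Ola, qa), (Ola, x3), (Quin, x2), (Rae, x3), (Xia, law)}

Natural join on price: {(16, Ola, k2, 12), (16, Ola, qa, 40), (16, Ola, x3, 2), (24, Jo, k2, 8)}
Apply σ_{cname ≠ Jo}; surviving tuples: {(16, Ola, k2, 12), (16, Ola, qa, 40), (16, Ola, x3, 2)}
Keep only column(s) cname, region: {(Ola, k2), (Ola, qa), (Ola, x3)}
Set union of the two operands is {(Bo, eng), (Cal, eng), (Ned, k2), (Ola, fin), (Ola, k2), (Ola, qa), (Ola, x3), (Quin, x2), (Rae, x3), (Xia, law)}.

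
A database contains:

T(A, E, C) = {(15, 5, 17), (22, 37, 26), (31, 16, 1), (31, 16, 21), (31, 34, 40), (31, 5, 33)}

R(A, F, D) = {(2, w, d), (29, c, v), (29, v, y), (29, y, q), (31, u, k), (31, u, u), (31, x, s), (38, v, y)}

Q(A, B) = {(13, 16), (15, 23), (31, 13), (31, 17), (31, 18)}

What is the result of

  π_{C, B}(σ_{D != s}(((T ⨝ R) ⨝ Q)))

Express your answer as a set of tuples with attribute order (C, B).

{(1, 13), (1, 17), (1, 18), (21, 13), (21, 17), (21, 18), (33, 13), (33, 17), (33, 18), (40, 13), (40, 17), (40, 18)}

Joining T and R on A yields {(31, 16, 1, u, k), (31, 16, 1, u, u), (31, 16, 1, x, s), (31, 16, 21, u, k), (31, 16, 21, u, u), (31, 16, 21, x, s), (31, 34, 40, u, k), (31, 34, 40, u, u), (31, 34, 40, x, s), (31, 5, 33, u, k), (31, 5, 33, u, u), (31, 5, 33, x, s)}.
Joining (T ⨝ R) and Q on A yields {(31, 16, 1, u, k, 13), (31, 16, 1, u, k, 17), (31, 16, 1, u, k, 18), (31, 16, 1, u, u, 13), (31, 16, 1, u, u, 17), (31, 16, 1, u, u, 18), (31, 16, 1, x, s, 13), (31, 16, 1, x, s, 17), (31, 16, 1, x, s, 18), (31, 16, 21, u, k, 13), (31, 16, 21, u, k, 17), (31, 16, 21, u, k, 18), (31, 16, 21, u, u, 13), (31, 16, 21, u, u, 17), (31, 16, 21, u, u, 18), (31, 16, 21, x, s, 13), (31, 16, 21, x, s, 17), (31, 16, 21, x, s, 18), (31, 34, 40, u, k, 13), (31, 34, 40, u, k, 17), (31, 34, 40, u, k, 18), (31, 34, 40, u, u, 13), (31, 34, 40, u, u, 17), (31, 34, 40, u, u, 18), (31, 34, 40, x, s, 13), (31, 34, 40, x, s, 17), (31, 34, 40, x, s, 18), (31, 5, 33, u, k, 13), (31, 5, 33, u, k, 17), (31, 5, 33, u, k, 18), (31, 5, 33, u, u, 13), (31, 5, 33, u, u, 17), (31, 5, 33, u, u, 18), (31, 5, 33, x, s, 13), (31, 5, 33, x, s, 17), (31, 5, 33, x, s, 18)}.
Apply σ_{D != s}; surviving tuples: {(31, 16, 1, u, k, 13), (31, 16, 1, u, k, 17), (31, 16, 1, u, k, 18), (31, 16, 1, u, u, 13), (31, 16, 1, u, u, 17), (31, 16, 1, u, u, 18), (31, 16, 21, u, k, 13), (31, 16, 21, u, k, 17), (31, 16, 21, u, k, 18), (31, 16, 21, u, u, 13), (31, 16, 21, u, u, 17), (31, 16, 21, u, u, 18), (31, 34, 40, u, k, 13), (31, 34, 40, u, k, 17), (31, 34, 40, u, k, 18), (31, 34, 40, u, u, 13), (31, 34, 40, u, u, 17), (31, 34, 40, u, u, 18), (31, 5, 33, u, k, 13), (31, 5, 33, u, k, 17), (31, 5, 33, u, k, 18), (31, 5, 33, u, u, 13), (31, 5, 33, u, u, 17), (31, 5, 33, u, u, 18)}
Keep only column(s) C, B (12 duplicate(s) eliminated): {(1, 13), (1, 17), (1, 18), (21, 13), (21, 17), (21, 18), (33, 13), (33, 17), (33, 18), (40, 13), (40, 17), (40, 18)}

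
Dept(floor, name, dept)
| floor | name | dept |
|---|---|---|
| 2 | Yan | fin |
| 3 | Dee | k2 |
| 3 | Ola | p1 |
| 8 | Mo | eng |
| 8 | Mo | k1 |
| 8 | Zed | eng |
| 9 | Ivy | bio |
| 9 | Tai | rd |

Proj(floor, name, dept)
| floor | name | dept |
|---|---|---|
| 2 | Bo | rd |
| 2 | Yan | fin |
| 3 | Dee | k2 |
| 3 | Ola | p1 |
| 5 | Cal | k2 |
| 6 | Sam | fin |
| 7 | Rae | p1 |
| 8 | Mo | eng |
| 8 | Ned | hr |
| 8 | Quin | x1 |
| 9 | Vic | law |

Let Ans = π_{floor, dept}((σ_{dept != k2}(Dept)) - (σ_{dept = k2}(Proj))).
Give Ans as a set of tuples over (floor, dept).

{(2, fin), (3, p1), (8, eng), (8, k1), (9, bio), (9, rd)}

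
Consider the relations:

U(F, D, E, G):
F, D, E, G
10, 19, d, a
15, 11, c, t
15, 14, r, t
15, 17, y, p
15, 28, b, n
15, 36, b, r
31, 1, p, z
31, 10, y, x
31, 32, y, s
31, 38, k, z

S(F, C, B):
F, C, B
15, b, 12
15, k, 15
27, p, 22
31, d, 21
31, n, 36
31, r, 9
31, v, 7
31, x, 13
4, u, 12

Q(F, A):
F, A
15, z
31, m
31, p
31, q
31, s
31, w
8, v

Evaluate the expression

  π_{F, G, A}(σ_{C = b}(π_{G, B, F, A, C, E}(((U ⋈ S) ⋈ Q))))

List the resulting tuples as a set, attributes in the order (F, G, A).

{(15, n, z), (15, p, z), (15, r, z), (15, t, z)}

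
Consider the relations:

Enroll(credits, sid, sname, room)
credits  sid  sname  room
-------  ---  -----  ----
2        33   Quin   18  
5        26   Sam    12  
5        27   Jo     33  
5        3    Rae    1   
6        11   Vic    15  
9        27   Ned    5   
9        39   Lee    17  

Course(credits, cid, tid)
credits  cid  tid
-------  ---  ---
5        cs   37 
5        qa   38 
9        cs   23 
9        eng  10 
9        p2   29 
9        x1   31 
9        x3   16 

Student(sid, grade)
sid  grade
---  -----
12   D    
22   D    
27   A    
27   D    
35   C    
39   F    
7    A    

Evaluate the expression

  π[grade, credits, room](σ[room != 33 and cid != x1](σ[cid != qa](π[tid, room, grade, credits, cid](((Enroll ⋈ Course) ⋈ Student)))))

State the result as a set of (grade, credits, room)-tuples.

Enroll ⋈ Course (natural join on credits): {(5, 26, Sam, 12, cs, 37), (5, 26, Sam, 12, qa, 38), (5, 27, Jo, 33, cs, 37), (5, 27, Jo, 33, qa, 38), (5, 3, Rae, 1, cs, 37), (5, 3, Rae, 1, qa, 38), (9, 27, Ned, 5, cs, 23), (9, 27, Ned, 5, eng, 10), (9, 27, Ned, 5, p2, 29), (9, 27, Ned, 5, x1, 31), (9, 27, Ned, 5, x3, 16), (9, 39, Lee, 17, cs, 23), (9, 39, Lee, 17, eng, 10), (9, 39, Lee, 17, p2, 29), (9, 39, Lee, 17, x1, 31), (9, 39, Lee, 17, x3, 16)}
(Enroll ⋈ Course) ⋈ Student (natural join on sid): {(5, 27, Jo, 33, cs, 37, A), (5, 27, Jo, 33, cs, 37, D), (5, 27, Jo, 33, qa, 38, A), (5, 27, Jo, 33, qa, 38, D), (9, 27, Ned, 5, cs, 23, A), (9, 27, Ned, 5, cs, 23, D), (9, 27, Ned, 5, eng, 10, A), (9, 27, Ned, 5, eng, 10, D), (9, 27, Ned, 5, p2, 29, A), (9, 27, Ned, 5, p2, 29, D), (9, 27, Ned, 5, x1, 31, A), (9, 27, Ned, 5, x1, 31, D), (9, 27, Ned, 5, x3, 16, A), (9, 27, Ned, 5, x3, 16, D), (9, 39, Lee, 17, cs, 23, F), (9, 39, Lee, 17, eng, 10, F), (9, 39, Lee, 17, p2, 29, F), (9, 39, Lee, 17, x1, 31, F), (9, 39, Lee, 17, x3, 16, F)}
Keep only column(s) tid, room, grade, credits, cid: {(10, 17, F, 9, eng), (10, 5, A, 9, eng), (10, 5, D, 9, eng), (16, 17, F, 9, x3), (16, 5, A, 9, x3), (16, 5, D, 9, x3), (23, 17, F, 9, cs), (23, 5, A, 9, cs), (23, 5, D, 9, cs), (29, 17, F, 9, p2), (29, 5, A, 9, p2), (29, 5, D, 9, p2), (31, 17, F, 9, x1), (31, 5, A, 9, x1), (31, 5, D, 9, x1), (37, 33, A, 5, cs), (37, 33, D, 5, cs), (38, 33, A, 5, qa), (38, 33, D, 5, qa)}
Apply σ_{cid != qa}; surviving tuples: {(10, 17, F, 9, eng), (10, 5, A, 9, eng), (10, 5, D, 9, eng), (16, 17, F, 9, x3), (16, 5, A, 9, x3), (16, 5, D, 9, x3), (23, 17, F, 9, cs), (23, 5, A, 9, cs), (23, 5, D, 9, cs), (29, 17, F, 9, p2), (29, 5, A, 9, p2), (29, 5, D, 9, p2), (31, 17, F, 9, x1), (31, 5, A, 9, x1), (31, 5, D, 9, x1), (37, 33, A, 5, cs), (37, 33, D, 5, cs)}
Apply σ_{room != 33 and cid != x1}; surviving tuples: {(10, 17, F, 9, eng), (10, 5, A, 9, eng), (10, 5, D, 9, eng), (16, 17, F, 9, x3), (16, 5, A, 9, x3), (16, 5, D, 9, x3), (23, 17, F, 9, cs), (23, 5, A, 9, cs), (23, 5, D, 9, cs), (29, 17, F, 9, p2), (29, 5, A, 9, p2), (29, 5, D, 9, p2)}
Keep only column(s) grade, credits, room (9 duplicate(s) eliminated): {(A, 9, 5), (D, 9, 5), (F, 9, 17)}

{(A, 9, 5), (D, 9, 5), (F, 9, 17)}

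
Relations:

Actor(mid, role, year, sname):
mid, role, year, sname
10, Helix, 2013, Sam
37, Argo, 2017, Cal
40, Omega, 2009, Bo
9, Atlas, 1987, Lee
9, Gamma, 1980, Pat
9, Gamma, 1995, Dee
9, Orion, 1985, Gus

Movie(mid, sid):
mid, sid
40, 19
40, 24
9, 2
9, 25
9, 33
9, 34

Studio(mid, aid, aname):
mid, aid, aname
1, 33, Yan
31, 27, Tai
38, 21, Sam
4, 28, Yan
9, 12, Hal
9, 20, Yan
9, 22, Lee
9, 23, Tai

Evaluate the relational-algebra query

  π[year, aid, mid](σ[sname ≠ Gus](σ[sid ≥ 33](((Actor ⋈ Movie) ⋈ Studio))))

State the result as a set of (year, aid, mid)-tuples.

{(1980, 12, 9), (1980, 20, 9), (1980, 22, 9), (1980, 23, 9), (1987, 12, 9), (1987, 20, 9), (1987, 22, 9), (1987, 23, 9), (1995, 12, 9), (1995, 20, 9), (1995, 22, 9), (1995, 23, 9)}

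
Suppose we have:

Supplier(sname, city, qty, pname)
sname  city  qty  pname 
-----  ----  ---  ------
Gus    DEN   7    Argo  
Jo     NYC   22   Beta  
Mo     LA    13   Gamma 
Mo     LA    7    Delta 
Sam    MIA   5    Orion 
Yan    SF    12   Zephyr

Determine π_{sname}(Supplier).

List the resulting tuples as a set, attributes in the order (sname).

{Gus, Jo, Mo, Sam, Yan}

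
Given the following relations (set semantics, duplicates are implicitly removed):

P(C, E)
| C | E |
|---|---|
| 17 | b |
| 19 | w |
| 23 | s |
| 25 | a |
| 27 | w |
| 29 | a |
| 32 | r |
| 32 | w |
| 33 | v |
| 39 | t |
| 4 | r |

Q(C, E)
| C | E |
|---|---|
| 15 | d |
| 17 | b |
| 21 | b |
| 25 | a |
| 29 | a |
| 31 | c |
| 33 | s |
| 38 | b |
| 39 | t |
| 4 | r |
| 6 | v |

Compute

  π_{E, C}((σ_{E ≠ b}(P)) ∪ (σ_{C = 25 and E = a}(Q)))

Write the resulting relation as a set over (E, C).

Selection E ≠ b: {(19, w), (23, s), (25, a), (27, w), (29, a), (32, r), (32, w), (33, v), (39, t), (4, r)}
Selection C = 25 and E = a: {(25, a)}
Union: {(19, w), (23, s), (25, a), (27, w), (29, a), (32, r), (32, w), (33, v), (39, t), (4, r)} with {(25, a)} → {(19, w), (23, s), (25, a), (27, w), (29, a), (32, r), (32, w), (33, v), (39, t), (4, r)}
Keep only column(s) E, C: {(a, 25), (a, 29), (r, 32), (r, 4), (s, 23), (t, 39), (v, 33), (w, 19), (w, 27), (w, 32)}

{(a, 25), (a, 29), (r, 32), (r, 4), (s, 23), (t, 39), (v, 33), (w, 19), (w, 27), (w, 32)}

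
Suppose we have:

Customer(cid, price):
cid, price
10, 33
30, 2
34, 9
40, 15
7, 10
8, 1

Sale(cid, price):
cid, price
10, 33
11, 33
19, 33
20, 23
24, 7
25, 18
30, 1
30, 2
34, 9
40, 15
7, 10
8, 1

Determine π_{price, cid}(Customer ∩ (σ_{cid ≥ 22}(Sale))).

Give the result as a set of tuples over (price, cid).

{(15, 40), (2, 30), (9, 34)}

σ[cid ≥ 22]: keep tuples satisfying cid ≥ 22 → {(24, 7), (25, 18), (30, 1), (30, 2), (34, 9), (40, 15)}
Taking the intersection: {(30, 2), (34, 9), (40, 15)}
π_{price, cid} gives {(15, 40), (2, 30), (9, 34)}.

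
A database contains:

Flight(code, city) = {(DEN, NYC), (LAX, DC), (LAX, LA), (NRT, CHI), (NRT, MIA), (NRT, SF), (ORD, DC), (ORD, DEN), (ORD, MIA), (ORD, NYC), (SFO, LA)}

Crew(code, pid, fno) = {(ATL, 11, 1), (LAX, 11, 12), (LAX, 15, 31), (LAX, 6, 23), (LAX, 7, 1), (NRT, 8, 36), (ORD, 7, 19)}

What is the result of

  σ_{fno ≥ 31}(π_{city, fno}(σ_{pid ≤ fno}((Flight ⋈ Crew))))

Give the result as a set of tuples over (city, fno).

{(CHI, 36), (DC, 31), (LA, 31), (MIA, 36), (SF, 36)}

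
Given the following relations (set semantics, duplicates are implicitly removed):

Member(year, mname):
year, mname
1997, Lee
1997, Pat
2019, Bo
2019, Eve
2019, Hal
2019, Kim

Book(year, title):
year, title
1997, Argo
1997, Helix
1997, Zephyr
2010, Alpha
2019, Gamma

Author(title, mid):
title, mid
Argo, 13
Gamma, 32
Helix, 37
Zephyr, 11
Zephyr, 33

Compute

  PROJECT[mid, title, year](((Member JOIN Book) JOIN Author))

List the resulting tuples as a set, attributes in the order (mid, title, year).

Joining Member and Book on year yields {(1997, Lee, Argo), (1997, Lee, Helix), (1997, Lee, Zephyr), (1997, Pat, Argo), (1997, Pat, Helix), (1997, Pat, Zephyr), (2019, Bo, Gamma), (2019, Eve, Gamma), (2019, Hal, Gamma), (2019, Kim, Gamma)}.
Joining (Member JOIN Book) and Author on title yields {(1997, Lee, Argo, 13), (1997, Lee, Helix, 37), (1997, Lee, Zephyr, 11), (1997, Lee, Zephyr, 33), (1997, Pat, Argo, 13), (1997, Pat, Helix, 37), (1997, Pat, Zephyr, 11), (1997, Pat, Zephyr, 33), (2019, Bo, Gamma, 32), (2019, Eve, Gamma, 32), (2019, Hal, Gamma, 32), (2019, Kim, Gamma, 32)}.
π_{mid, title, year} gives {(11, Zephyr, 1997), (13, Argo, 1997), (32, Gamma, 2019), (33, Zephyr, 1997), (37, Helix, 1997)} (7 duplicate(s) eliminated).

{(11, Zephyr, 1997), (13, Argo, 1997), (32, Gamma, 2019), (33, Zephyr, 1997), (37, Helix, 1997)}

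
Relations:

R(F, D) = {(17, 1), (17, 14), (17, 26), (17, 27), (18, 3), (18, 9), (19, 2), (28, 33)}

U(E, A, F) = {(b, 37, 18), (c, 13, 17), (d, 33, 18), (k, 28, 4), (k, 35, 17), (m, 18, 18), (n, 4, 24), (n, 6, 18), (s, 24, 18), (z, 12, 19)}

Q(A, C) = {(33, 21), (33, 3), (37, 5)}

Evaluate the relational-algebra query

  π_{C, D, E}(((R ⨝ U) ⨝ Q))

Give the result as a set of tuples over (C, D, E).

Natural join on F: {(17, 1, c, 13), (17, 1, k, 35), (17, 14, c, 13), (17, 14, k, 35), (17, 26, c, 13), (17, 26, k, 35), (17, 27, c, 13), (17, 27, k, 35), (18, 3, b, 37), (18, 3, d, 33), (18, 3, m, 18), (18, 3, n, 6), (18, 3, s, 24), (18, 9, b, 37), (18, 9, d, 33), (18, 9, m, 18), (18, 9, n, 6), (18, 9, s, 24), (19, 2, z, 12)}
Natural join on A: {(18, 3, b, 37, 5), (18, 3, d, 33, 21), (18, 3, d, 33, 3), (18, 9, b, 37, 5), (18, 9, d, 33, 21), (18, 9, d, 33, 3)}
π[C, D, E]: project onto (C, D, E) → {(21, 3, d), (21, 9, d), (3, 3, d), (3, 9, d), (5, 3, b), (5, 9, b)}

{(21, 3, d), (21, 9, d), (3, 3, d), (3, 9, d), (5, 3, b), (5, 9, b)}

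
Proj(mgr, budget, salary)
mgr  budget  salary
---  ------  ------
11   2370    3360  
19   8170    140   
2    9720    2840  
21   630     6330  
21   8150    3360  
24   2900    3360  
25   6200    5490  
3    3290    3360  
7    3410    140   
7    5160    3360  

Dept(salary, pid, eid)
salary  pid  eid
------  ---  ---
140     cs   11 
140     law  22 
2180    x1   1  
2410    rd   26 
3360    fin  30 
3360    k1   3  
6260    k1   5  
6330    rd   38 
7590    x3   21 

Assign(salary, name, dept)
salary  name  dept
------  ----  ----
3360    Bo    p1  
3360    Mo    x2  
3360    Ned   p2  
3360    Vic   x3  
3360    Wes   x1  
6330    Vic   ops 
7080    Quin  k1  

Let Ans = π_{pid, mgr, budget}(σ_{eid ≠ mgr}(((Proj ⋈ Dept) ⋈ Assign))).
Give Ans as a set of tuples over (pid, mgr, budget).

Joining Proj and Dept on salary yields {(11, 2370, 3360, fin, 30), (11, 2370, 3360, k1, 3), (19, 8170, 140, cs, 11), (19, 8170, 140, law, 22), (21, 630, 6330, rd, 38), (21, 8150, 3360, fin, 30), (21, 8150, 3360, k1, 3), (24, 2900, 3360, fin, 30), (24, 2900, 3360, k1, 3), (3, 3290, 3360, fin, 30), (3, 3290, 3360, k1, 3), (7, 3410, 140, cs, 11), (7, 3410, 140, law, 22), (7, 5160, 3360, fin, 30), (7, 5160, 3360, k1, 3)}.
Joining (Proj ⋈ Dept) and Assign on salary yields {(11, 2370, 3360, fin, 30, Bo, p1), (11, 2370, 3360, fin, 30, Mo, x2), (11, 2370, 3360, fin, 30, Ned, p2), (11, 2370, 3360, fin, 30, Vic, x3), (11, 2370, 3360, fin, 30, Wes, x1), (11, 2370, 3360, k1, 3, Bo, p1), (11, 2370, 3360, k1, 3, Mo, x2), (11, 2370, 3360, k1, 3, Ned, p2), (11, 2370, 3360, k1, 3, Vic, x3), (11, 2370, 3360, k1, 3, Wes, x1), (21, 630, 6330, rd, 38, Vic, ops), (21, 8150, 3360, fin, 30, Bo, p1), (21, 8150, 3360, fin, 30, Mo, x2), (21, 8150, 3360, fin, 30, Ned, p2), (21, 8150, 3360, fin, 30, Vic, x3), (21, 8150, 3360, fin, 30, Wes, x1), (21, 8150, 3360, k1, 3, Bo, p1), (21, 8150, 3360, k1, 3, Mo, x2), (21, 8150, 3360, k1, 3, Ned, p2), (21, 8150, 3360, k1, 3, Vic, x3), (21, 8150, 3360, k1, 3, Wes, x1), (24, 2900, 3360, fin, 30, Bo, p1), (24, 2900, 3360, fin, 30, Mo, x2), (24, 2900, 3360, fin, 30, Ned, p2), (24, 2900, 3360, fin, 30, Vic, x3), (24, 2900, 3360, fin, 30, Wes, x1), (24, 2900, 3360, k1, 3, Bo, p1), (24, 2900, 3360, k1, 3, Mo, x2), (24, 2900, 3360, k1, 3, Ned, p2), (24, 2900, 3360, k1, 3, Vic, x3), (24, 2900, 3360, k1, 3, Wes, x1), (3, 3290, 3360, fin, 30, Bo, p1), (3, 3290, 3360, fin, 30, Mo, x2), (3, 3290, 3360, fin, 30, Ned, p2), (3, 3290, 3360, fin, 30, Vic, x3), (3, 3290, 3360, fin, 30, Wes, x1), (3, 3290, 3360, k1, 3, Bo, p1), (3, 3290, 3360, k1, 3, Mo, x2), (3, 3290, 3360, k1, 3, Ned, p2), (3, 3290, 3360, k1, 3, Vic, x3), (3, 3290, 3360, k1, 3, Wes, x1), (7, 5160, 3360, fin, 30, Bo, p1), (7, 5160, 3360, fin, 30, Mo, x2), (7, 5160, 3360, fin, 30, Ned, p2), (7, 5160, 3360, fin, 30, Vic, x3), (7, 5160, 3360, fin, 30, Wes, x1), (7, 5160, 3360, k1, 3, Bo, p1), (7, 5160, 3360, k1, 3, Mo, x2), (7, 5160, 3360, k1, 3, Ned, p2), (7, 5160, 3360, k1, 3, Vic, x3), (7, 5160, 3360, k1, 3, Wes, x1)}.
Selection eid ≠ mgr: {(11, 2370, 3360, fin, 30, Bo, p1), (11, 2370, 3360, fin, 30, Mo, x2), (11, 2370, 3360, fin, 30, Ned, p2), (11, 2370, 3360, fin, 30, Vic, x3), (11, 2370, 3360, fin, 30, Wes, x1), (11, 2370, 3360, k1, 3, Bo, p1), (11, 2370, 3360, k1, 3, Mo, x2), (11, 2370, 3360, k1, 3, Ned, p2), (11, 2370, 3360, k1, 3, Vic, x3), (11, 2370, 3360, k1, 3, Wes, x1), (21, 630, 6330, rd, 38, Vic, ops), (21, 8150, 3360, fin, 30, Bo, p1), (21, 8150, 3360, fin, 30, Mo, x2), (21, 8150, 3360, fin, 30, Ned, p2), (21, 8150, 3360, fin, 30, Vic, x3), (21, 8150, 3360, fin, 30, Wes, x1), (21, 8150, 3360, k1, 3, Bo, p1), (21, 8150, 3360, k1, 3, Mo, x2), (21, 8150, 3360, k1, 3, Ned, p2), (21, 8150, 3360, k1, 3, Vic, x3), (21, 8150, 3360, k1, 3, Wes, x1), (24, 2900, 3360, fin, 30, Bo, p1), (24, 2900, 3360, fin, 30, Mo, x2), (24, 2900, 3360, fin, 30, Ned, p2), (24, 2900, 3360, fin, 30, Vic, x3), (24, 2900, 3360, fin, 30, Wes, x1), (24, 2900, 3360, k1, 3, Bo, p1), (24, 2900, 3360, k1, 3, Mo, x2), (24, 2900, 3360, k1, 3, Ned, p2), (24, 2900, 3360, k1, 3, Vic, x3), (24, 2900, 3360, k1, 3, Wes, x1), (3, 3290, 3360, fin, 30, Bo, p1), (3, 3290, 3360, fin, 30, Mo, x2), (3, 3290, 3360, fin, 30, Ned, p2), (3, 3290, 3360, fin, 30, Vic, x3), (3, 3290, 3360, fin, 30, Wes, x1), (7, 5160, 3360, fin, 30, Bo, p1), (7, 5160, 3360, fin, 30, Mo, x2), (7, 5160, 3360, fin, 30, Ned, p2), (7, 5160, 3360, fin, 30, Vic, x3), (7, 5160, 3360, fin, 30, Wes, x1), (7, 5160, 3360, k1, 3, Bo, p1), (7, 5160, 3360, k1, 3, Mo, x2), (7, 5160, 3360, k1, 3, Ned, p2), (7, 5160, 3360, k1, 3, Vic, x3), (7, 5160, 3360, k1, 3, Wes, x1)}
π[pid, mgr, budget]: project onto (pid, mgr, budget) (36 duplicate(s) eliminated) → {(fin, 11, 2370), (fin, 21, 8150), (fin, 24, 2900), (fin, 3, 3290), (fin, 7, 5160), (k1, 11, 2370), (k1, 21, 8150), (k1, 24, 2900), (k1, 7, 5160), (rd, 21, 630)}

{(fin, 11, 2370), (fin, 21, 8150), (fin, 24, 2900), (fin, 3, 3290), (fin, 7, 5160), (k1, 11, 2370), (k1, 21, 8150), (k1, 24, 2900), (k1, 7, 5160), (rd, 21, 630)}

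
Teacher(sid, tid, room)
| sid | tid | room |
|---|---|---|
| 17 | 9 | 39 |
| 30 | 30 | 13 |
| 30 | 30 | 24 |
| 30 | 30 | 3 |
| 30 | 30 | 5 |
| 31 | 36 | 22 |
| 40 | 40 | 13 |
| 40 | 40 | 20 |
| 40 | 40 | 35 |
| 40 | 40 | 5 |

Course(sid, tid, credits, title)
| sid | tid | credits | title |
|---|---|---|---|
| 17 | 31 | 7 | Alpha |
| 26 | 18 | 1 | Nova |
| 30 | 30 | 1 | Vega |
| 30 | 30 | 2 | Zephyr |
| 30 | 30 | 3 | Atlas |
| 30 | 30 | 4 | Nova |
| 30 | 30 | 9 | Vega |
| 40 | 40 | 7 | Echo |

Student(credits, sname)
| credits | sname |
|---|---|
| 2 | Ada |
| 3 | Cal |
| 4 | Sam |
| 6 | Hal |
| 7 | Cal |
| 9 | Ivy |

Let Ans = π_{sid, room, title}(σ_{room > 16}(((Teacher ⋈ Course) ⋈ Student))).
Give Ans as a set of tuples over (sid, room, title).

Natural join on sid, tid: {(30, 30, 13, 1, Vega), (30, 30, 13, 2, Zephyr), (30, 30, 13, 3, Atlas), (30, 30, 13, 4, Nova), (30, 30, 13, 9, Vega), (30, 30, 24, 1, Vega), (30, 30, 24, 2, Zephyr), (30, 30, 24, 3, Atlas), (30, 30, 24, 4, Nova), (30, 30, 24, 9, Vega), (30, 30, 3, 1, Vega), (30, 30, 3, 2, Zephyr), (30, 30, 3, 3, Atlas), (30, 30, 3, 4, Nova), (30, 30, 3, 9, Vega), (30, 30, 5, 1, Vega), (30, 30, 5, 2, Zephyr), (30, 30, 5, 3, Atlas), (30, 30, 5, 4, Nova), (30, 30, 5, 9, Vega), (40, 40, 13, 7, Echo), (40, 40, 20, 7, Echo), (40, 40, 35, 7, Echo), (40, 40, 5, 7, Echo)}
Natural join on credits: {(30, 30, 13, 2, Zephyr, Ada), (30, 30, 13, 3, Atlas, Cal), (30, 30, 13, 4, Nova, Sam), (30, 30, 13, 9, Vega, Ivy), (30, 30, 24, 2, Zephyr, Ada), (30, 30, 24, 3, Atlas, Cal), (30, 30, 24, 4, Nova, Sam), (30, 30, 24, 9, Vega, Ivy), (30, 30, 3, 2, Zephyr, Ada), (30, 30, 3, 3, Atlas, Cal), (30, 30, 3, 4, Nova, Sam), (30, 30, 3, 9, Vega, Ivy), (30, 30, 5, 2, Zephyr, Ada), (30, 30, 5, 3, Atlas, Cal), (30, 30, 5, 4, Nova, Sam), (30, 30, 5, 9, Vega, Ivy), (40, 40, 13, 7, Echo, Cal), (40, 40, 20, 7, Echo, Cal), (40, 40, 35, 7, Echo, Cal), (40, 40, 5, 7, Echo, Cal)}
Apply σ_{room > 16}; surviving tuples: {(30, 30, 24, 2, Zephyr, Ada), (30, 30, 24, 3, Atlas, Cal), (30, 30, 24, 4, Nova, Sam), (30, 30, 24, 9, Vega, Ivy), (40, 40, 20, 7, Echo, Cal), (40, 40, 35, 7, Echo, Cal)}
π_{sid, room, title} gives {(30, 24, Atlas), (30, 24, Nova), (30, 24, Vega), (30, 24, Zephyr), (40, 20, Echo), (40, 35, Echo)}.

{(30, 24, Atlas), (30, 24, Nova), (30, 24, Vega), (30, 24, Zephyr), (40, 20, Echo), (40, 35, Echo)}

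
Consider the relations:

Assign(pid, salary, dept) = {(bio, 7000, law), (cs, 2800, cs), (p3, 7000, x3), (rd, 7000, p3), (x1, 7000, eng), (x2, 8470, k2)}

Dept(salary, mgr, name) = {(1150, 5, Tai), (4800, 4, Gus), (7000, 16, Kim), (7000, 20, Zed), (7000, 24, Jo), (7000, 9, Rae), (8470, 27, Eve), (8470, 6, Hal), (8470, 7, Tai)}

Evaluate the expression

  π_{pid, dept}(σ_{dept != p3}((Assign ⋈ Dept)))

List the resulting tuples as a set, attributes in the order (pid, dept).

{(bio, law), (p3, x3), (x1, eng), (x2, k2)}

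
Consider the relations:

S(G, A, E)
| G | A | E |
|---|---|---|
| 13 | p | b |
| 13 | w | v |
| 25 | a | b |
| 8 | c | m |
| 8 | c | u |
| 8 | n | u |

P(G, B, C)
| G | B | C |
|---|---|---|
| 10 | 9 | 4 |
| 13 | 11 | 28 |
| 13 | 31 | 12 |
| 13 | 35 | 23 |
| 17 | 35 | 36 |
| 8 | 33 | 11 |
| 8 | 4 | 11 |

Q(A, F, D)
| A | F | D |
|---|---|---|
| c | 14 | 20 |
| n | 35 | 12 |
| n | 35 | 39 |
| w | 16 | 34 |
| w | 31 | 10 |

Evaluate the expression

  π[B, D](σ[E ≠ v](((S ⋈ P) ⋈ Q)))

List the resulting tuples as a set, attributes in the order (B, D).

{(33, 12), (33, 20), (33, 39), (4, 12), (4, 20), (4, 39)}

Joining S and P on G yields {(13, p, b, 11, 28), (13, p, b, 31, 12), (13, p, b, 35, 23), (13, w, v, 11, 28), (13, w, v, 31, 12), (13, w, v, 35, 23), (8, c, m, 33, 11), (8, c, m, 4, 11), (8, c, u, 33, 11), (8, c, u, 4, 11), (8, n, u, 33, 11), (8, n, u, 4, 11)}.
Joining (S ⋈ P) and Q on A yields {(13, w, v, 11, 28, 16, 34), (13, w, v, 11, 28, 31, 10), (13, w, v, 31, 12, 16, 34), (13, w, v, 31, 12, 31, 10), (13, w, v, 35, 23, 16, 34), (13, w, v, 35, 23, 31, 10), (8, c, m, 33, 11, 14, 20), (8, c, m, 4, 11, 14, 20), (8, c, u, 33, 11, 14, 20), (8, c, u, 4, 11, 14, 20), (8, n, u, 33, 11, 35, 12), (8, n, u, 33, 11, 35, 39), (8, n, u, 4, 11, 35, 12), (8, n, u, 4, 11, 35, 39)}.
σ[E ≠ v]: keep tuples satisfying E ≠ v → {(8, c, m, 33, 11, 14, 20), (8, c, m, 4, 11, 14, 20), (8, c, u, 33, 11, 14, 20), (8, c, u, 4, 11, 14, 20), (8, n, u, 33, 11, 35, 12), (8, n, u, 33, 11, 35, 39), (8, n, u, 4, 11, 35, 12), (8, n, u, 4, 11, 35, 39)}
Keep only column(s) B, D (2 duplicate(s) eliminated): {(33, 12), (33, 20), (33, 39), (4, 12), (4, 20), (4, 39)}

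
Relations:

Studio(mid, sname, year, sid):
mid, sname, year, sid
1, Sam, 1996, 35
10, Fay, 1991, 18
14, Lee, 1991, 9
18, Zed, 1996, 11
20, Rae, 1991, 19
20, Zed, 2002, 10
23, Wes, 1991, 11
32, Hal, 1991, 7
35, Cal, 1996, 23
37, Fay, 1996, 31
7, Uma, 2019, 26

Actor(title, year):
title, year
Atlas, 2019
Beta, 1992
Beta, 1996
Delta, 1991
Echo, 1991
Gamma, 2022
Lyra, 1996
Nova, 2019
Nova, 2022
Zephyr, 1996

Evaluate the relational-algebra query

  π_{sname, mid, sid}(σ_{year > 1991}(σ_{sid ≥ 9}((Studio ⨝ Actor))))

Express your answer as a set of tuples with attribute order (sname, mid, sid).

{(Cal, 35, 23), (Fay, 37, 31), (Sam, 1, 35), (Uma, 7, 26), (Zed, 18, 11)}

Studio ⋈ Actor (natural join on year): {(1, Sam, 1996, 35, Beta), (1, Sam, 1996, 35, Lyra), (1, Sam, 1996, 35, Zephyr), (10, Fay, 1991, 18, Delta), (10, Fay, 1991, 18, Echo), (14, Lee, 1991, 9, Delta), (14, Lee, 1991, 9, Echo), (18, Zed, 1996, 11, Beta), (18, Zed, 1996, 11, Lyra), (18, Zed, 1996, 11, Zephyr), (20, Rae, 1991, 19, Delta), (20, Rae, 1991, 19, Echo), (23, Wes, 1991, 11, Delta), (23, Wes, 1991, 11, Echo), (32, Hal, 1991, 7, Delta), (32, Hal, 1991, 7, Echo), (35, Cal, 1996, 23, Beta), (35, Cal, 1996, 23, Lyra), (35, Cal, 1996, 23, Zephyr), (37, Fay, 1996, 31, Beta), (37, Fay, 1996, 31, Lyra), (37, Fay, 1996, 31, Zephyr), (7, Uma, 2019, 26, Atlas), (7, Uma, 2019, 26, Nova)}
Apply σ_{sid ≥ 9}; surviving tuples: {(1, Sam, 1996, 35, Beta), (1, Sam, 1996, 35, Lyra), (1, Sam, 1996, 35, Zephyr), (10, Fay, 1991, 18, Delta), (10, Fay, 1991, 18, Echo), (14, Lee, 1991, 9, Delta), (14, Lee, 1991, 9, Echo), (18, Zed, 1996, 11, Beta), (18, Zed, 1996, 11, Lyra), (18, Zed, 1996, 11, Zephyr), (20, Rae, 1991, 19, Delta), (20, Rae, 1991, 19, Echo), (23, Wes, 1991, 11, Delta), (23, Wes, 1991, 11, Echo), (35, Cal, 1996, 23, Beta), (35, Cal, 1996, 23, Lyra), (35, Cal, 1996, 23, Zephyr), (37, Fay, 1996, 31, Beta), (37, Fay, 1996, 31, Lyra), (37, Fay, 1996, 31, Zephyr), (7, Uma, 2019, 26, Atlas), (7, Uma, 2019, 26, Nova)}
Apply σ_{year > 1991}; surviving tuples: {(1, Sam, 1996, 35, Beta), (1, Sam, 1996, 35, Lyra), (1, Sam, 1996, 35, Zephyr), (18, Zed, 1996, 11, Beta), (18, Zed, 1996, 11, Lyra), (18, Zed, 1996, 11, Zephyr), (35, Cal, 1996, 23, Beta), (35, Cal, 1996, 23, Lyra), (35, Cal, 1996, 23, Zephyr), (37, Fay, 1996, 31, Beta), (37, Fay, 1996, 31, Lyra), (37, Fay, 1996, 31, Zephyr), (7, Uma, 2019, 26, Atlas), (7, Uma, 2019, 26, Nova)}
π_{sname, mid, sid} gives {(Cal, 35, 23), (Fay, 37, 31), (Sam, 1, 35), (Uma, 7, 26), (Zed, 18, 11)} (9 duplicate(s) eliminated).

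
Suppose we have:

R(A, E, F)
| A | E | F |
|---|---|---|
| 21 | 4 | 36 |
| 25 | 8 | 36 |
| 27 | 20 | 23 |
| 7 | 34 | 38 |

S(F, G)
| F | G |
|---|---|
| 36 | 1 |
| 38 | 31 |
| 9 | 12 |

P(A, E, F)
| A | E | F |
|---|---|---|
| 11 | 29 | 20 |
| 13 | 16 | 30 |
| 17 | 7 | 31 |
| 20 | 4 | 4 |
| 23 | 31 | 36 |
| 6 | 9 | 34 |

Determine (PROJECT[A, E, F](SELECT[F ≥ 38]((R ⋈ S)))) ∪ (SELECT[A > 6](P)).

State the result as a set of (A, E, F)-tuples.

R ⋈ S (natural join on F): {(21, 4, 36, 1), (25, 8, 36, 1), (7, 34, 38, 31)}
Selection F ≥ 38: {(7, 34, 38, 31)}
Projecting to A, E, F: {(7, 34, 38)}
Selection A > 6: {(11, 29, 20), (13, 16, 30), (17, 7, 31), (20, 4, 4), (23, 31, 36)}
Set union of the two operands is {(11, 29, 20), (13, 16, 30), (17, 7, 31), (20, 4, 4), (23, 31, 36), (7, 34, 38)}.

{(11, 29, 20), (13, 16, 30), (17, 7, 31), (20, 4, 4), (23, 31, 36), (7, 34, 38)}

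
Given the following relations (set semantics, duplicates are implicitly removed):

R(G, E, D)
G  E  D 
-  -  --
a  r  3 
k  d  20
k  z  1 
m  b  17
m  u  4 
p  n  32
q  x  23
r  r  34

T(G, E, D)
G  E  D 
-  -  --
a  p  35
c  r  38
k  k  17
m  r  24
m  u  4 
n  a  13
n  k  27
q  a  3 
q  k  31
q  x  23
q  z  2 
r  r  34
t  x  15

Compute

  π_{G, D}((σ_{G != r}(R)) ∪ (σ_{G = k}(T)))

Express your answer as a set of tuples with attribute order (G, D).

Selection G != r: {(a, r, 3), (k, d, 20), (k, z, 1), (m, b, 17), (m, u, 4), (p, n, 32), (q, x, 23)}
Selection G = k: {(k, k, 17)}
Union: {(a, r, 3), (k, d, 20), (k, z, 1), (m, b, 17), (m, u, 4), (p, n, 32), (q, x, 23)} with {(k, k, 17)} → {(a, r, 3), (k, d, 20), (k, k, 17), (k, z, 1), (m, b, 17), (m, u, 4), (p, n, 32), (q, x, 23)}
π_{G, D} gives {(a, 3), (k, 1), (k, 17), (k, 20), (m, 17), (m, 4), (p, 32), (q, 23)}.

{(a, 3), (k, 1), (k, 17), (k, 20), (m, 17), (m, 4), (p, 32), (q, 23)}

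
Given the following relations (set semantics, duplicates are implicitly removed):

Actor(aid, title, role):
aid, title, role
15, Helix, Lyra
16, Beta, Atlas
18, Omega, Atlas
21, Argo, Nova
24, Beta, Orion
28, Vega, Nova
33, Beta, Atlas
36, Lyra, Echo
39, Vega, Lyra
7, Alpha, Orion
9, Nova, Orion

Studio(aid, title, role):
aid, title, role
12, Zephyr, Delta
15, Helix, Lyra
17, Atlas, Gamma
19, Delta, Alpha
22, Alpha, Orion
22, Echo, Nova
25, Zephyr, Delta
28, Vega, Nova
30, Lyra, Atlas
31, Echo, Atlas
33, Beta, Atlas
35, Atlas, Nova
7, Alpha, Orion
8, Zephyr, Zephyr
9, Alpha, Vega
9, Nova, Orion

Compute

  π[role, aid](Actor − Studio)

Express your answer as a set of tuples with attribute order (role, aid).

{(Atlas, 16), (Atlas, 18), (Echo, 36), (Lyra, 39), (Nova, 21), (Orion, 24)}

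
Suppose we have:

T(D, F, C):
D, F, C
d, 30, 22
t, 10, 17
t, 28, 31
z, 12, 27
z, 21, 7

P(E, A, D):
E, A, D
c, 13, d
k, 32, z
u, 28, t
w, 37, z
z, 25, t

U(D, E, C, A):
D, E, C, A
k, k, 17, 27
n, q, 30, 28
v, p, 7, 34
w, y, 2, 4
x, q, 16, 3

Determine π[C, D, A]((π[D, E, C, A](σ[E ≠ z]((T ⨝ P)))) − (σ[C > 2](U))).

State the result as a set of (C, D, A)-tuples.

{(17, t, 28), (22, d, 13), (27, z, 32), (27, z, 37), (31, t, 28), (7, z, 32), (7, z, 37)}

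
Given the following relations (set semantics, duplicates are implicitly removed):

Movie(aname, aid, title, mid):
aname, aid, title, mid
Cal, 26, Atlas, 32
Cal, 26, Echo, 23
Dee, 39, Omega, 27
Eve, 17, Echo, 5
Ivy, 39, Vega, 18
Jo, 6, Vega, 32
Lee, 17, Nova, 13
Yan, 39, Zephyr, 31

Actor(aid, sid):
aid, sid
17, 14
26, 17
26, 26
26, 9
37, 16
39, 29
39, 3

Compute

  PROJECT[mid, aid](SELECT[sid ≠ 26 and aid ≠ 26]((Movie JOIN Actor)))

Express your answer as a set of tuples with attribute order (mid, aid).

Natural join on aid: {(Cal, 26, Atlas, 32, 17), (Cal, 26, Atlas, 32, 26), (Cal, 26, Atlas, 32, 9), (Cal, 26, Echo, 23, 17), (Cal, 26, Echo, 23, 26), (Cal, 26, Echo, 23, 9), (Dee, 39, Omega, 27, 29), (Dee, 39, Omega, 27, 3), (Eve, 17, Echo, 5, 14), (Ivy, 39, Vega, 18, 29), (Ivy, 39, Vega, 18, 3), (Lee, 17, Nova, 13, 14), (Yan, 39, Zephyr, 31, 29), (Yan, 39, Zephyr, 31, 3)}
Selection sid ≠ 26 and aid ≠ 26: {(Dee, 39, Omega, 27, 29), (Dee, 39, Omega, 27, 3), (Eve, 17, Echo, 5, 14), (Ivy, 39, Vega, 18, 29), (Ivy, 39, Vega, 18, 3), (Lee, 17, Nova, 13, 14), (Yan, 39, Zephyr, 31, 29), (Yan, 39, Zephyr, 31, 3)}
Keep only column(s) mid, aid (3 duplicate(s) eliminated): {(13, 17), (18, 39), (27, 39), (31, 39), (5, 17)}

{(13, 17), (18, 39), (27, 39), (31, 39), (5, 17)}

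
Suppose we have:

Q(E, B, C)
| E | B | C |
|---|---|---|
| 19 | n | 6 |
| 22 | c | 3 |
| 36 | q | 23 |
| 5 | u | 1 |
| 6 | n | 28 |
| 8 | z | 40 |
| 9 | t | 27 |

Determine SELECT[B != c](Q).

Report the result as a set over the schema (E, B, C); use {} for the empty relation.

{(19, n, 6), (36, q, 23), (5, u, 1), (6, n, 28), (8, z, 40), (9, t, 27)}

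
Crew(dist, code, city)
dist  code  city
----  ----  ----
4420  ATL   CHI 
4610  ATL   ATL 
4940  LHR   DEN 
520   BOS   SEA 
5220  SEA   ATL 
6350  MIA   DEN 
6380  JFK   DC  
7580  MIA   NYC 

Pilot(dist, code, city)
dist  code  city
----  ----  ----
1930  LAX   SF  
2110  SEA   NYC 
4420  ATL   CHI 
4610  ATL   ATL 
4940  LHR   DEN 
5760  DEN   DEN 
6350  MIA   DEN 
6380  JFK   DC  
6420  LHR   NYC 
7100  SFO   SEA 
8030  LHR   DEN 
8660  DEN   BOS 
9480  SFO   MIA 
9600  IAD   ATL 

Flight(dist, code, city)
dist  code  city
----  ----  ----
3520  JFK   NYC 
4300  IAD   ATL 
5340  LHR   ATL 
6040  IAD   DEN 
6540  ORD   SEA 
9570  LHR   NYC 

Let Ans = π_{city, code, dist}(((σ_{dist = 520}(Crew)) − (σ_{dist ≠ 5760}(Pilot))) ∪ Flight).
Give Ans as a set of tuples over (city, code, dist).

{(ATL, IAD, 4300), (ATL, LHR, 5340), (DEN, IAD, 6040), (NYC, JFK, 3520), (NYC, LHR, 9570), (SEA, BOS, 520), (SEA, ORD, 6540)}

Selection dist = 520: {(520, BOS, SEA)}
Selection dist ≠ 5760: {(1930, LAX, SF), (2110, SEA, NYC), (4420, ATL, CHI), (4610, ATL, ATL), (4940, LHR, DEN), (6350, MIA, DEN), (6380, JFK, DC), (6420, LHR, NYC), (7100, SFO, SEA), (8030, LHR, DEN), (8660, DEN, BOS), (9480, SFO, MIA), (9600, IAD, ATL)}
Difference: {(520, BOS, SEA)} with {(1930, LAX, SF), (2110, SEA, NYC), (4420, ATL, CHI), (4610, ATL, ATL), (4940, LHR, DEN), (6350, MIA, DEN), (6380, JFK, DC), (6420, LHR, NYC), (7100, SFO, SEA), (8030, LHR, DEN), (8660, DEN, BOS), (9480, SFO, MIA), (9600, IAD, ATL)} → {(520, BOS, SEA)}
Union: {(520, BOS, SEA)} with {(3520, JFK, NYC), (4300, IAD, ATL), (5340, LHR, ATL), (6040, IAD, DEN), (6540, ORD, SEA), (9570, LHR, NYC)} → {(3520, JFK, NYC), (4300, IAD, ATL), (520, BOS, SEA), (5340, LHR, ATL), (6040, IAD, DEN), (6540, ORD, SEA), (9570, LHR, NYC)}
π_{city, code, dist} gives {(ATL, IAD, 4300), (ATL, LHR, 5340), (DEN, IAD, 6040), (NYC, JFK, 3520), (NYC, LHR, 9570), (SEA, BOS, 520), (SEA, ORD, 6540)}.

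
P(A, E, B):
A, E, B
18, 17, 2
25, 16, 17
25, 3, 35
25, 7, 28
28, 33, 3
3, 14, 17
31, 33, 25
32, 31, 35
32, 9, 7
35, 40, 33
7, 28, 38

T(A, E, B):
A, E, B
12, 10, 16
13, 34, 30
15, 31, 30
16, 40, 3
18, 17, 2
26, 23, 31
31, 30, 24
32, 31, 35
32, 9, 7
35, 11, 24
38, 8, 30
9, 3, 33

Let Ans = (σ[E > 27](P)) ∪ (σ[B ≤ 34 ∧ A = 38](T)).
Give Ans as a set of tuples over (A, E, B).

σ[E > 27]: keep tuples satisfying E > 27 → {(28, 33, 3), (31, 33, 25), (32, 31, 35), (35, 40, 33), (7, 28, 38)}
σ[B ≤ 34 ∧ A = 38]: keep tuples satisfying B ≤ 34 ∧ A = 38 → {(38, 8, 30)}
Union: {(28, 33, 3), (31, 33, 25), (32, 31, 35), (35, 40, 33), (7, 28, 38)} with {(38, 8, 30)} → {(28, 33, 3), (31, 33, 25), (32, 31, 35), (35, 40, 33), (38, 8, 30), (7, 28, 38)}

{(28, 33, 3), (31, 33, 25), (32, 31, 35), (35, 40, 33), (38, 8, 30), (7, 28, 38)}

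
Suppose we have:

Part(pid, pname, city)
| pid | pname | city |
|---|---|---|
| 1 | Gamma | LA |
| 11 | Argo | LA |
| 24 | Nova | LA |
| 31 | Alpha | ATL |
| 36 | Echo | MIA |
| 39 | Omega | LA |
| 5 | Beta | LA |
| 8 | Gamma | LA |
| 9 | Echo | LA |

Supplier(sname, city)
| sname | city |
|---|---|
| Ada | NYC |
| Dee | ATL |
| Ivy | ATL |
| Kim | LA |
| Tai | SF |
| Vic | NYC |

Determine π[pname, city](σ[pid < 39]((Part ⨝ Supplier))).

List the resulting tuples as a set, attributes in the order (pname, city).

{(Alpha, ATL), (Argo, LA), (Beta, LA), (Echo, LA), (Gamma, LA), (Nova, LA)}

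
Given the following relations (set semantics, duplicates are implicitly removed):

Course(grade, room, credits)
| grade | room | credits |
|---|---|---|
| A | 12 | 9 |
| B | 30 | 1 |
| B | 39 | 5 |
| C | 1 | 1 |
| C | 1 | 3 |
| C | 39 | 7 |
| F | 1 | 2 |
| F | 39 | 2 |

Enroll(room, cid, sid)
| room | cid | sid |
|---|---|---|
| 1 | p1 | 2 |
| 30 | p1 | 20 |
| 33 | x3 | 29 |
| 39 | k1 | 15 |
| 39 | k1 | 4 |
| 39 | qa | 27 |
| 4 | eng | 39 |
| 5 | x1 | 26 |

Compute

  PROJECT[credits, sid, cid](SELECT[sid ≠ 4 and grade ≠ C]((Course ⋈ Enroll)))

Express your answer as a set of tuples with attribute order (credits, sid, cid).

{(1, 20, p1), (2, 15, k1), (2, 2, p1), (2, 27, qa), (5, 15, k1), (5, 27, qa)}

Natural join on room: {(B, 30, 1, p1, 20), (B, 39, 5, k1, 15), (B, 39, 5, k1, 4), (B, 39, 5, qa, 27), (C, 1, 1, p1, 2), (C, 1, 3, p1, 2), (C, 39, 7, k1, 15), (C, 39, 7, k1, 4), (C, 39, 7, qa, 27), (F, 1, 2, p1, 2), (F, 39, 2, k1, 15), (F, 39, 2, k1, 4), (F, 39, 2, qa, 27)}
Selection sid ≠ 4 and grade ≠ C: {(B, 30, 1, p1, 20), (B, 39, 5, k1, 15), (B, 39, 5, qa, 27), (F, 1, 2, p1, 2), (F, 39, 2, k1, 15), (F, 39, 2, qa, 27)}
π[credits, sid, cid]: project onto (credits, sid, cid) → {(1, 20, p1), (2, 15, k1), (2, 2, p1), (2, 27, qa), (5, 15, k1), (5, 27, qa)}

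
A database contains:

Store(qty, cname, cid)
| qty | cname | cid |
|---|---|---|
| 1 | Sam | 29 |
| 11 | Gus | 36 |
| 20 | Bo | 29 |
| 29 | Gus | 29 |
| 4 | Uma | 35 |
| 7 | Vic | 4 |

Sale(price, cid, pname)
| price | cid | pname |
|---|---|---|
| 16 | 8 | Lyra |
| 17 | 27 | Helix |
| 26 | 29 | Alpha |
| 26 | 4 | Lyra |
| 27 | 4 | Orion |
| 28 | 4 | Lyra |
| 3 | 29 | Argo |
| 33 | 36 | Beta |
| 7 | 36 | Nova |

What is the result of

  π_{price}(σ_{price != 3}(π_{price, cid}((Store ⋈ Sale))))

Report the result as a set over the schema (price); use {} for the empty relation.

Natural join on cid: {(1, Sam, 29, 26, Alpha), (1, Sam, 29, 3, Argo), (11, Gus, 36, 33, Beta), (11, Gus, 36, 7, Nova), (20, Bo, 29, 26, Alpha), (20, Bo, 29, 3, Argo), (29, Gus, 29, 26, Alpha), (29, Gus, 29, 3, Argo), (7, Vic, 4, 26, Lyra), (7, Vic, 4, 27, Orion), (7, Vic, 4, 28, Lyra)}
Projecting to price, cid (4 duplicate(s) eliminated): {(26, 29), (26, 4), (27, 4), (28, 4), (3, 29), (33, 36), (7, 36)}
Selection price != 3: {(26, 29), (26, 4), (27, 4), (28, 4), (33, 36), (7, 36)}
Projecting to price (1 duplicate(s) eliminated): {26, 27, 28, 33, 7}

{26, 27, 28, 33, 7}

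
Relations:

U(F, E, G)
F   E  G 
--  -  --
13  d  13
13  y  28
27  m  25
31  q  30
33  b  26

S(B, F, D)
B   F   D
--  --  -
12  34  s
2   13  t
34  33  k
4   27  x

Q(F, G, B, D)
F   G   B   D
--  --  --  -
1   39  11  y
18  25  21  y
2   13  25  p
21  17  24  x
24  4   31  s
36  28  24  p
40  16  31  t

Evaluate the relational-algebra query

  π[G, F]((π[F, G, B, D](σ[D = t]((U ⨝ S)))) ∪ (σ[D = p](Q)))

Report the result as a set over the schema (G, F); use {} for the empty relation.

Natural join on F: {(13, d, 13, 2, t), (13, y, 28, 2, t), (27, m, 25, 4, x), (33, b, 26, 34, k)}
σ[D = t]: keep tuples satisfying D = t → {(13, d, 13, 2, t), (13, y, 28, 2, t)}
Projecting to F, G, B, D: {(13, 13, 2, t), (13, 28, 2, t)}
σ[D = p]: keep tuples satisfying D = p → {(2, 13, 25, p), (36, 28, 24, p)}
Union: {(13, 13, 2, t), (13, 28, 2, t)} with {(2, 13, 25, p), (36, 28, 24, p)} → {(13, 13, 2, t), (13, 28, 2, t), (2, 13, 25, p), (36, 28, 24, p)}
Projecting to G, F: {(13, 13), (13, 2), (28, 13), (28, 36)}

{(13, 13), (13, 2), (28, 13), (28, 36)}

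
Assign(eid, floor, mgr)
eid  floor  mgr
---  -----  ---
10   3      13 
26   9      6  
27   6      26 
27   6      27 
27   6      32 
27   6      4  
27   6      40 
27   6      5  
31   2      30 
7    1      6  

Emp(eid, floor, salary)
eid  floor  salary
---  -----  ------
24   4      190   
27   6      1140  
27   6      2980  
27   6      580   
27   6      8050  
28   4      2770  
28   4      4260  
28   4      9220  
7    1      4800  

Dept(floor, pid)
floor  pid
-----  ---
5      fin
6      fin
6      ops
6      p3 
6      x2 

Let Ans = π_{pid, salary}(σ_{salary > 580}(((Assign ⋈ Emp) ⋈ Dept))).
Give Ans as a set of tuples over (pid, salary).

{(fin, 1140), (fin, 2980), (fin, 8050), (ops, 1140), (ops, 2980), (ops, 8050), (p3, 1140), (p3, 2980), (p3, 8050), (x2, 1140), (x2, 2980), (x2, 8050)}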